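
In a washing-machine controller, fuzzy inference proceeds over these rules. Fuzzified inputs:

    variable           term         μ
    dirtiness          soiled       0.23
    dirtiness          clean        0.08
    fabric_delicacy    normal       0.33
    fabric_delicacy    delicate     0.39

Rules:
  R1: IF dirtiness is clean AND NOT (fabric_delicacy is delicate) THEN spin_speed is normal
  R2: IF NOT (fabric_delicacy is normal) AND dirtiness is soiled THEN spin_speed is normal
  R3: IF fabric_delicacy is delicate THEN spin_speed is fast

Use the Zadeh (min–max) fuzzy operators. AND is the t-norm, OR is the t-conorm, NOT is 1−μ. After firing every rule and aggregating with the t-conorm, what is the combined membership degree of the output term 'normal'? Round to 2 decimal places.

R1: clean=0.08, ¬delicate=1−0.39=0.61; AND[min(a, b)] → w = 0.08
R2: ¬normal=1−0.33=0.67, soiled=0.23; AND[min(a, b)] → w = 0.23
R3: delicate=0.39 → w = 0.39
Rules with consequent 'normal': {R1, R2} → strengths 0.08, 0.23
Aggregate via t-conorm [max(a, b)]: 0.23

0.23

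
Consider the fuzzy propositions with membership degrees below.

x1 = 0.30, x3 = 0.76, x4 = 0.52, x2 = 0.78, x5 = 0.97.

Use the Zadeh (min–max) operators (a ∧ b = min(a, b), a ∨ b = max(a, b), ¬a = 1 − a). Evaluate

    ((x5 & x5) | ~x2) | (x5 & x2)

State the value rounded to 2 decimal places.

0.97

x5 & x5 = min(a, b) on (0.97, 0.97) = 0.97
~x2 = 1 − 0.78 = 0.22
(x5 & x5) | ~x2 = max(a, b) on (0.97, 0.22) = 0.97
x5 & x2 = min(a, b) on (0.97, 0.78) = 0.78
((x5 & x5) | ~x2) | (x5 & x2) = max(a, b) on (0.97, 0.78) = 0.97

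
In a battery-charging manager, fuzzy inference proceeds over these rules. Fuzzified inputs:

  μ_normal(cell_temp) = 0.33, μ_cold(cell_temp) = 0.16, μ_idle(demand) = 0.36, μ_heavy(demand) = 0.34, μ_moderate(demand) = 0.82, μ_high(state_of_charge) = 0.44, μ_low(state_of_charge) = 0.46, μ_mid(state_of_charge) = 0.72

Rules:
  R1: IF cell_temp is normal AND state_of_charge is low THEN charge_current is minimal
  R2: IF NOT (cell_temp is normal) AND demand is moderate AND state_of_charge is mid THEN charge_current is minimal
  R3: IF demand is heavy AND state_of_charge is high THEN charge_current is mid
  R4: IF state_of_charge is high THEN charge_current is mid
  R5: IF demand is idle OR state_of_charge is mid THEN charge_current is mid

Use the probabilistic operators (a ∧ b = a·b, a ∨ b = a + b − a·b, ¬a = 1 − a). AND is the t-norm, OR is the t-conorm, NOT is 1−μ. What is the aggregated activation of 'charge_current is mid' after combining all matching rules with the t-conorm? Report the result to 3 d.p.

R1: normal=0.33, low=0.46; AND[a·b] → w = 0.1518
R2: ¬normal=1−0.33=0.67, moderate=0.82, mid=0.72; AND[a·b] → w = 0.3956
R3: heavy=0.34, high=0.44; AND[a·b] → w = 0.1496
R4: high=0.44 → w = 0.4400
R5: idle=0.36, mid=0.72; OR[a + b − a·b] → w = 0.8208
Rules with consequent 'mid': {R3, R4, R5} → strengths 0.1496, 0.4400, 0.8208
Aggregate via t-conorm [a + b − a·b]: 0.9147

0.915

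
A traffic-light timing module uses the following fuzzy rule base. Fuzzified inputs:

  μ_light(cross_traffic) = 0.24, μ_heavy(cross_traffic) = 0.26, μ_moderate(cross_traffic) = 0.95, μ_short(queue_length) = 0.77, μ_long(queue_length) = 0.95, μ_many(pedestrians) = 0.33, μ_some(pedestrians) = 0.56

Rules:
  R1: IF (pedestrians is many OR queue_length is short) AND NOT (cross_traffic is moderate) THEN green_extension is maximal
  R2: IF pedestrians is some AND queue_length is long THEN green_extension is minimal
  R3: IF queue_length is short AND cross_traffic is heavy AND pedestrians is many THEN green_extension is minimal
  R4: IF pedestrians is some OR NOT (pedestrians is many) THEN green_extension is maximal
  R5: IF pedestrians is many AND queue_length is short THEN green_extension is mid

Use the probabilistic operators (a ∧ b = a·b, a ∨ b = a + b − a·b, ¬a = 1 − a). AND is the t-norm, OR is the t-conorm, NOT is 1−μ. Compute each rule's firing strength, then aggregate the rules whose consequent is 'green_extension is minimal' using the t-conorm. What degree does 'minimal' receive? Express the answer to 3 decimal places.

0.563

R1: (many=0.33 OR short=0.77) = 0.8459; AND[a·b] with ¬moderate=1−0.95=0.05 → w = 0.0423
R2: some=0.56, long=0.95; AND[a·b] → w = 0.5320
R3: short=0.77, heavy=0.26, many=0.33; AND[a·b] → w = 0.0661
R4: some=0.56, ¬many=1−0.33=0.67; OR[a + b − a·b] → w = 0.8548
R5: many=0.33, short=0.77; AND[a·b] → w = 0.2541
Rules with consequent 'minimal': {R2, R3} → strengths 0.5320, 0.0661
Aggregate via t-conorm [a + b − a·b]: 0.5629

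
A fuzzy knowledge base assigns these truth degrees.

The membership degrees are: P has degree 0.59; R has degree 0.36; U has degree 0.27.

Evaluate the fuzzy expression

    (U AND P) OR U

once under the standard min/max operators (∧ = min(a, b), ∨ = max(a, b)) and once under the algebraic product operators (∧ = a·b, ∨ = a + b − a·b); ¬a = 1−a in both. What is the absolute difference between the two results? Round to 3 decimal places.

Under standard min/max:
  U AND P = min(a, b) on (0.27, 0.59) = 0.27
  (U AND P) OR U = max(a, b) on (0.27, 0.27) = 0.27
  → value = 0.2700
Under algebraic product:
  U AND P = a·b on (0.2700, 0.5900) = 0.1593
  (U AND P) OR U = a + b − a·b on (0.1593, 0.2700) = 0.3863
  → value = 0.3863
|0.2700 − 0.3863| = 0.116

0.116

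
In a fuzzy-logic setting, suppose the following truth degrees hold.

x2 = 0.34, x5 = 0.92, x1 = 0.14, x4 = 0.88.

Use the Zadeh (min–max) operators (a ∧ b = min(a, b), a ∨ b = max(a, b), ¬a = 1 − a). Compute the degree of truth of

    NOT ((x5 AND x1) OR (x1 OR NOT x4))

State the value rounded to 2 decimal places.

x5 AND x1 = min(a, b) on (0.92, 0.14) = 0.14
NOT x4 = 1 − 0.88 = 0.12
x1 OR NOT x4 = max(a, b) on (0.14, 0.12) = 0.14
(x5 AND x1) OR (x1 OR NOT x4) = max(a, b) on (0.14, 0.14) = 0.14
NOT ((x5 AND x1) OR (x1 OR NOT x4)) = 1 − 0.14 = 0.86

0.86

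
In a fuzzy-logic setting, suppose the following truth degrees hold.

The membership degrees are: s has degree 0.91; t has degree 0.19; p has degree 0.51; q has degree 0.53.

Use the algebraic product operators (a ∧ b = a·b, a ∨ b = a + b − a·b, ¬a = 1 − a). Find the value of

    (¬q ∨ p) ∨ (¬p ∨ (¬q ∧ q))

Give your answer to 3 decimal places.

¬q = 1 − 0.5300 = 0.4700
¬q ∨ p = a + b − a·b on (0.4700, 0.5100) = 0.7403
¬p = 1 − 0.5100 = 0.4900
¬q = 1 − 0.5300 = 0.4700
¬q ∧ q = a·b on (0.4700, 0.5300) = 0.2491
¬p ∨ (¬q ∧ q) = a + b − a·b on (0.4900, 0.2491) = 0.6170
(¬q ∨ p) ∨ (¬p ∨ (¬q ∧ q)) = a + b − a·b on (0.7403, 0.6170) = 0.9005

0.901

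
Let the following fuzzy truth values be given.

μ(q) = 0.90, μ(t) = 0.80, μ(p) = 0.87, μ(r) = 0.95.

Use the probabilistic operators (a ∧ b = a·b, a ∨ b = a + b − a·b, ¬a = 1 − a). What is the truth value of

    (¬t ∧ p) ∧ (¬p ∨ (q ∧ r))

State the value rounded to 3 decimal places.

0.152

¬t = 1 − 0.8000 = 0.2000
¬t ∧ p = a·b on (0.2000, 0.8700) = 0.1740
¬p = 1 − 0.8700 = 0.1300
q ∧ r = a·b on (0.9000, 0.9500) = 0.8550
¬p ∨ (q ∧ r) = a + b − a·b on (0.1300, 0.8550) = 0.8739
(¬t ∧ p) ∧ (¬p ∨ (q ∧ r)) = a·b on (0.1740, 0.8739) = 0.1520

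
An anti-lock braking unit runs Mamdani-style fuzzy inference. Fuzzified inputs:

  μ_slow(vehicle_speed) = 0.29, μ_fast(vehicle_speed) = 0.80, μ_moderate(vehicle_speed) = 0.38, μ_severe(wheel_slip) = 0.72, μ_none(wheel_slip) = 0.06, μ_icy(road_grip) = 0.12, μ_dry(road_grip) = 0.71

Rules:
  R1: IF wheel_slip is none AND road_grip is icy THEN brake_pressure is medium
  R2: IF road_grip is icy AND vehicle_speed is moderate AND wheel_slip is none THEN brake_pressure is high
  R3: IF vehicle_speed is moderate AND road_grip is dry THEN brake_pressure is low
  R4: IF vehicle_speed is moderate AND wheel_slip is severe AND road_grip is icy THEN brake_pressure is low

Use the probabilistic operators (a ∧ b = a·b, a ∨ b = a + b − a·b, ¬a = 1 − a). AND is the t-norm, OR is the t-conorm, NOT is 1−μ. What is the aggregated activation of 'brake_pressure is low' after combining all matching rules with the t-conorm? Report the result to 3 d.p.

R1: none=0.06, icy=0.12; AND[a·b] → w = 0.0072
R2: icy=0.12, moderate=0.38, none=0.06; AND[a·b] → w = 0.0027
R3: moderate=0.38, dry=0.71; AND[a·b] → w = 0.2698
R4: moderate=0.38, severe=0.72, icy=0.12; AND[a·b] → w = 0.0328
Rules with consequent 'low': {R3, R4} → strengths 0.2698, 0.0328
Aggregate via t-conorm [a + b − a·b]: 0.2938

0.294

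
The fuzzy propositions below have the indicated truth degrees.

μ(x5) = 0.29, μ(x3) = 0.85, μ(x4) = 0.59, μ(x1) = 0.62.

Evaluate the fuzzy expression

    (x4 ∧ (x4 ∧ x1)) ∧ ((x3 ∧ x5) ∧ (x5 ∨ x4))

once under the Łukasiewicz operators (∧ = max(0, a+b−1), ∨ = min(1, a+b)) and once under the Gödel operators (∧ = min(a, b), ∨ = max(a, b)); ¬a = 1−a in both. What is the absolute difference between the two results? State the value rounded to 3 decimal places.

0.290

Under Łukasiewicz:
  x4 ∧ x1 = max(0, a+b−1) on (0.59, 0.62) = 0.21
  x4 ∧ (x4 ∧ x1) = max(0, a+b−1) on (0.59, 0.21) = 0.00
  x3 ∧ x5 = max(0, a+b−1) on (0.85, 0.29) = 0.14
  x5 ∨ x4 = min(1, a+b) on (0.29, 0.59) = 0.88
  (x3 ∧ x5) ∧ (x5 ∨ x4) = max(0, a+b−1) on (0.14, 0.88) = 0.02
  (x4 ∧ (x4 ∧ x1)) ∧ ((x3 ∧ x5) ∧ (x5 ∨ x4)) = max(0, a+b−1) on (0.00, 0.02) = 0.00
  → value = 0.0000
Under Gödel:
  x4 ∧ x1 = min(a, b) on (0.59, 0.62) = 0.59
  x4 ∧ (x4 ∧ x1) = min(a, b) on (0.59, 0.59) = 0.59
  x3 ∧ x5 = min(a, b) on (0.85, 0.29) = 0.29
  x5 ∨ x4 = max(a, b) on (0.29, 0.59) = 0.59
  (x3 ∧ x5) ∧ (x5 ∨ x4) = min(a, b) on (0.29, 0.59) = 0.29
  (x4 ∧ (x4 ∧ x1)) ∧ ((x3 ∧ x5) ∧ (x5 ∨ x4)) = min(a, b) on (0.59, 0.29) = 0.29
  → value = 0.2900
|0.0000 − 0.2900| = 0.290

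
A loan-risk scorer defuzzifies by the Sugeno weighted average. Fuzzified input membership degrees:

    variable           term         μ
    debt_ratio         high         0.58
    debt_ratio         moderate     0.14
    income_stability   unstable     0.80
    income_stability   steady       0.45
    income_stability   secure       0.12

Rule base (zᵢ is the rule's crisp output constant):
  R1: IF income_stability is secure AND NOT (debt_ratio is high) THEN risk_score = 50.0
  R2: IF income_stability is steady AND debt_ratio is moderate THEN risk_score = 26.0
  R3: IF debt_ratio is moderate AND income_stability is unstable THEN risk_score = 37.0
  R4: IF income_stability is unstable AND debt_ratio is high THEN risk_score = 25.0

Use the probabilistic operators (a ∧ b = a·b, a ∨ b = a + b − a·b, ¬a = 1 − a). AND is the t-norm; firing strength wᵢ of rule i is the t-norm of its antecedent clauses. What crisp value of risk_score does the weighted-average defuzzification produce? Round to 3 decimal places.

R1 (z=50.0): secure=0.12, ¬high=1−0.58=0.42; AND[a·b] → w = 0.0504
R2 (z=26.0): steady=0.45, moderate=0.14; AND[a·b] → w = 0.0630
R3 (z=37.0): moderate=0.14, unstable=0.80; AND[a·b] → w = 0.1120
R4 (z=25.0): unstable=0.80, high=0.58; AND[a·b] → w = 0.4640
Weighted average = (0.0504·50.0 + 0.0630·26.0 + 0.1120·37.0 + 0.4640·25.0) / (0.0504 + 0.0630 + 0.1120 + 0.4640)
  = 19.9020 / 0.6894 = 28.869

28.869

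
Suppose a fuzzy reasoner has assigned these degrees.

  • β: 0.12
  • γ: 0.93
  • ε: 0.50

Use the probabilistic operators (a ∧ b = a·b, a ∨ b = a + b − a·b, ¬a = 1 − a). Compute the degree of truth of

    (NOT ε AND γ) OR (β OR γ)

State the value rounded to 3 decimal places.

0.967

NOT ε = 1 − 0.5000 = 0.5000
NOT ε AND γ = a·b on (0.5000, 0.9300) = 0.4650
β OR γ = a + b − a·b on (0.1200, 0.9300) = 0.9384
(NOT ε AND γ) OR (β OR γ) = a + b − a·b on (0.4650, 0.9384) = 0.9670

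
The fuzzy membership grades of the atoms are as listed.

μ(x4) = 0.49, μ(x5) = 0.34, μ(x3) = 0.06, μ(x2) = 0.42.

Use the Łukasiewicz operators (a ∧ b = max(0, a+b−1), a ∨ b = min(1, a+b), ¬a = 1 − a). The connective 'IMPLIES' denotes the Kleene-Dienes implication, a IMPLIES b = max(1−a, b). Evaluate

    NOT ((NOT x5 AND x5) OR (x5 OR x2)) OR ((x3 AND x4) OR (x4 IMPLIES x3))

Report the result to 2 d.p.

0.75

NOT x5 = 1 − 0.34 = 0.66
NOT x5 AND x5 = max(0, a+b−1) on (0.66, 0.34) = 0.00
x5 OR x2 = min(1, a+b) on (0.34, 0.42) = 0.76
(NOT x5 AND x5) OR (x5 OR x2) = min(1, a+b) on (0.00, 0.76) = 0.76
NOT ((NOT x5 AND x5) OR (x5 OR x2)) = 1 − 0.76 = 0.24
x3 AND x4 = max(0, a+b−1) on (0.06, 0.49) = 0.00
x4 IMPLIES x3  [Kleene-Dienes: max(1−a, b)] with a=0.49, b=0.06 → 0.51
(x3 AND x4) OR (x4 IMPLIES x3) = min(1, a+b) on (0.00, 0.51) = 0.51
NOT ((NOT x5 AND x5) OR (x5 OR x2)) OR ((x3 AND x4) OR (x4 IMPLIES x3)) = min(1, a+b) on (0.24, 0.51) = 0.75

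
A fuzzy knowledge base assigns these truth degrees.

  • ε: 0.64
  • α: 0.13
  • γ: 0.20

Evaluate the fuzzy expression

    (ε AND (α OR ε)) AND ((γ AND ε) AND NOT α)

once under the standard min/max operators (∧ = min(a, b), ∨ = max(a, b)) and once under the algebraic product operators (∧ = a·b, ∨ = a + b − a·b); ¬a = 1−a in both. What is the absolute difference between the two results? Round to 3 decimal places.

Under standard min/max:
  α OR ε = max(a, b) on (0.13, 0.64) = 0.64
  ε AND (α OR ε) = min(a, b) on (0.64, 0.64) = 0.64
  γ AND ε = min(a, b) on (0.20, 0.64) = 0.20
  NOT α = 1 − 0.13 = 0.87
  (γ AND ε) AND NOT α = min(a, b) on (0.20, 0.87) = 0.20
  (ε AND (α OR ε)) AND ((γ AND ε) AND NOT α) = min(a, b) on (0.64, 0.20) = 0.20
  → value = 0.2000
Under algebraic product:
  α OR ε = a + b − a·b on (0.1300, 0.6400) = 0.6868
  ε AND (α OR ε) = a·b on (0.6400, 0.6868) = 0.4396
  γ AND ε = a·b on (0.2000, 0.6400) = 0.1280
  NOT α = 1 − 0.1300 = 0.8700
  (γ AND ε) AND NOT α = a·b on (0.1280, 0.8700) = 0.1114
  (ε AND (α OR ε)) AND ((γ AND ε) AND NOT α) = a·b on (0.4396, 0.1114) = 0.0489
  → value = 0.0489
|0.2000 − 0.0489| = 0.151

0.151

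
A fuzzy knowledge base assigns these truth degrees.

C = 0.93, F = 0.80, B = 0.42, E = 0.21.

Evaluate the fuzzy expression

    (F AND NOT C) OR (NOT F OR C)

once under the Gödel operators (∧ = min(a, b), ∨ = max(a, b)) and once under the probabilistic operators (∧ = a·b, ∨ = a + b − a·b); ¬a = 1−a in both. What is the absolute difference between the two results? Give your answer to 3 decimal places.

Under Gödel:
  NOT C = 1 − 0.93 = 0.07
  F AND NOT C = min(a, b) on (0.80, 0.07) = 0.07
  NOT F = 1 − 0.80 = 0.20
  NOT F OR C = max(a, b) on (0.20, 0.93) = 0.93
  (F AND NOT C) OR (NOT F OR C) = max(a, b) on (0.07, 0.93) = 0.93
  → value = 0.9300
Under probabilistic:
  NOT C = 1 − 0.9300 = 0.0700
  F AND NOT C = a·b on (0.8000, 0.0700) = 0.0560
  NOT F = 1 − 0.8000 = 0.2000
  NOT F OR C = a + b − a·b on (0.2000, 0.9300) = 0.9440
  (F AND NOT C) OR (NOT F OR C) = a + b − a·b on (0.0560, 0.9440) = 0.9471
  → value = 0.9471
|0.9300 − 0.9471| = 0.017

0.017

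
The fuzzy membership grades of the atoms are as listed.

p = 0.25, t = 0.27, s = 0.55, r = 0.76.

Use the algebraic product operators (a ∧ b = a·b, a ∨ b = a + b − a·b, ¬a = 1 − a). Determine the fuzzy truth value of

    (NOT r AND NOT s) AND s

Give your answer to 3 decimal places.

0.059

NOT r = 1 − 0.7600 = 0.2400
NOT s = 1 − 0.5500 = 0.4500
NOT r AND NOT s = a·b on (0.2400, 0.4500) = 0.1080
(NOT r AND NOT s) AND s = a·b on (0.1080, 0.5500) = 0.0594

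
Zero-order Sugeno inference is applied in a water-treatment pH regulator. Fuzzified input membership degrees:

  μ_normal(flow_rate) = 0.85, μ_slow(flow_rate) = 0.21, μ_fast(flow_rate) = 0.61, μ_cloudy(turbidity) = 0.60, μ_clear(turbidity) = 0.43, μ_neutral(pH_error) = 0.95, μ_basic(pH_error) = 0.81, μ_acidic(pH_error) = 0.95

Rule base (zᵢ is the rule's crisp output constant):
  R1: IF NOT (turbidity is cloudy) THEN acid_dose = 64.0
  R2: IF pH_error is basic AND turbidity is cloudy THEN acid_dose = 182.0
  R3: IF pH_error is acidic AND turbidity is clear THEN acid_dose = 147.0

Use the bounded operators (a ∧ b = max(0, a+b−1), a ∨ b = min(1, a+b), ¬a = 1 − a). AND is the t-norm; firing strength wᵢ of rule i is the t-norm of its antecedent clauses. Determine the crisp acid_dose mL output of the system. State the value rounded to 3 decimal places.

131.160

R1 (z=64.0): ¬cloudy=1−0.60=0.40 → w = 0.40
R2 (z=182.0): basic=0.81, cloudy=0.60; AND[max(0, a+b−1)] → w = 0.41
R3 (z=147.0): acidic=0.95, clear=0.43; AND[max(0, a+b−1)] → w = 0.38
Weighted average = (0.40·64.0 + 0.41·182.0 + 0.38·147.0) / (0.40 + 0.41 + 0.38)
  = 156.0800 / 1.1900 = 131.160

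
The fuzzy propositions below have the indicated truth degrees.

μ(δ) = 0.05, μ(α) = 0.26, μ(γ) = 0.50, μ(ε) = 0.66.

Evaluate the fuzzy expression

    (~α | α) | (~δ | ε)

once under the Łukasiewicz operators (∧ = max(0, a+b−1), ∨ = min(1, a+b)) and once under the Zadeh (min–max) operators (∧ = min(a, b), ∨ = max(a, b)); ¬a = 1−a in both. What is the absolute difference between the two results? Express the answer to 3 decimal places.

0.050

Under Łukasiewicz:
  ~α = 1 − 0.26 = 0.74
  ~α | α = min(1, a+b) on (0.74, 0.26) = 1.00
  ~δ = 1 − 0.05 = 0.95
  ~δ | ε = min(1, a+b) on (0.95, 0.66) = 1.00
  (~α | α) | (~δ | ε) = min(1, a+b) on (1.00, 1.00) = 1.00
  → value = 1.0000
Under Zadeh (min–max):
  ~α = 1 − 0.26 = 0.74
  ~α | α = max(a, b) on (0.74, 0.26) = 0.74
  ~δ = 1 − 0.05 = 0.95
  ~δ | ε = max(a, b) on (0.95, 0.66) = 0.95
  (~α | α) | (~δ | ε) = max(a, b) on (0.74, 0.95) = 0.95
  → value = 0.9500
|1.0000 − 0.9500| = 0.050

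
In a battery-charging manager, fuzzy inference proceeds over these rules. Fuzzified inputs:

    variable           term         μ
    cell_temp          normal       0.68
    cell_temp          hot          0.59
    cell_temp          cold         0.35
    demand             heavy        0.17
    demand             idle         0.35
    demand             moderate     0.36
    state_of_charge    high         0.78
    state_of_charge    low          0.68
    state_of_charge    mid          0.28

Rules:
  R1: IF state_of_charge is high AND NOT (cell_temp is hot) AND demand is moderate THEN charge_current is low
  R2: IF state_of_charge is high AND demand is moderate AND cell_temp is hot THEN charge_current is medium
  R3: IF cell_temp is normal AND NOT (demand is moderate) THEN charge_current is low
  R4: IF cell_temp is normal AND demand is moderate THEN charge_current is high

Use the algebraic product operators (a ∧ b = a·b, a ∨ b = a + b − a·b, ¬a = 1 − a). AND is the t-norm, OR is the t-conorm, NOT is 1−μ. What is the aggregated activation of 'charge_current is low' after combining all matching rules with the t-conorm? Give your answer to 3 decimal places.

R1: high=0.78, ¬hot=1−0.59=0.41, moderate=0.36; AND[a·b] → w = 0.1151
R2: high=0.78, moderate=0.36, hot=0.59; AND[a·b] → w = 0.1657
R3: normal=0.68, ¬moderate=1−0.36=0.64; AND[a·b] → w = 0.4352
R4: normal=0.68, moderate=0.36; AND[a·b] → w = 0.2448
Rules with consequent 'low': {R1, R3} → strengths 0.1151, 0.4352
Aggregate via t-conorm [a + b − a·b]: 0.5002

0.500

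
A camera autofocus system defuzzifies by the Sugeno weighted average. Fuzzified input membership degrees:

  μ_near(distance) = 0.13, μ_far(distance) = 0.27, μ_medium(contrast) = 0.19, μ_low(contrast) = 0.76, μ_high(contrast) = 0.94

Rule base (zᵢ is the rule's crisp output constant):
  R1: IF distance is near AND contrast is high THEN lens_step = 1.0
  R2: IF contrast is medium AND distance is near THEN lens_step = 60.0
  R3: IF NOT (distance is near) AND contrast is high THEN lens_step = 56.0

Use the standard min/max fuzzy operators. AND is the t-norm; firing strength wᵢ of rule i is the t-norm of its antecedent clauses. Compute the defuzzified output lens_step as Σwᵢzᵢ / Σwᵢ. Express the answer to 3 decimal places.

R1 (z=1.0): near=0.13, high=0.94; AND[min(a, b)] → w = 0.13
R2 (z=60.0): medium=0.19, near=0.13; AND[min(a, b)] → w = 0.13
R3 (z=56.0): ¬near=1−0.13=0.87, high=0.94; AND[min(a, b)] → w = 0.87
Weighted average = (0.13·1.0 + 0.13·60.0 + 0.87·56.0) / (0.13 + 0.13 + 0.87)
  = 56.6500 / 1.1300 = 50.133

50.133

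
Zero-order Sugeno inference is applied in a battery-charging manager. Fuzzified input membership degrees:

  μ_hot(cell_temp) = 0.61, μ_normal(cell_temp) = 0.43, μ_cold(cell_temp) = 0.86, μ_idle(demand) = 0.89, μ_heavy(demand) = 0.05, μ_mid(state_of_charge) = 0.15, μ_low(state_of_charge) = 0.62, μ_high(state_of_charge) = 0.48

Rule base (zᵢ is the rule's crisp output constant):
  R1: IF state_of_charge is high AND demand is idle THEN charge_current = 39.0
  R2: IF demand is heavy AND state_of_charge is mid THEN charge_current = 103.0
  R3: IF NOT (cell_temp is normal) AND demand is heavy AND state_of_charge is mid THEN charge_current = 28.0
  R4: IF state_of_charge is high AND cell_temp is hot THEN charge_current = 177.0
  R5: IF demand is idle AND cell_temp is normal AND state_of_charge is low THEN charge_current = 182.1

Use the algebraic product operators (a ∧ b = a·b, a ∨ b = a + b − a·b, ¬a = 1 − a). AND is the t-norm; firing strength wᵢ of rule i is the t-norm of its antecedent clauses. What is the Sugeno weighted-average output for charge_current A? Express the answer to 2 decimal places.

116.18

R1 (z=39.0): high=0.48, idle=0.89; AND[a·b] → w = 0.4272
R2 (z=103.0): heavy=0.05, mid=0.15; AND[a·b] → w = 0.0075
R3 (z=28.0): ¬normal=1−0.43=0.57, heavy=0.05, mid=0.15; AND[a·b] → w = 0.0043
R4 (z=177.0): high=0.48, hot=0.61; AND[a·b] → w = 0.2928
R5 (z=182.1): idle=0.89, normal=0.43, low=0.62; AND[a·b] → w = 0.2373
Weighted average = (0.4272·39.0 + 0.0075·103.0 + 0.0043·28.0 + 0.2928·177.0 + 0.2373·182.1) / (0.4272 + 0.0075 + 0.0043 + 0.2928 + 0.2373)
  = 112.5862 / 0.9690 = 116.18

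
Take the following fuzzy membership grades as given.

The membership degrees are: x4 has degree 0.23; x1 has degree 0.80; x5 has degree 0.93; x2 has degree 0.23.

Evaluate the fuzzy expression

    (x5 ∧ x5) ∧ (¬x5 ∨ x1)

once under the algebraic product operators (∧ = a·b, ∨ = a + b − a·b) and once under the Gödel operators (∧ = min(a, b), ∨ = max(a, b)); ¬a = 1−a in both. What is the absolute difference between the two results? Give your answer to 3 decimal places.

0.096

Under algebraic product:
  x5 ∧ x5 = a·b on (0.9300, 0.9300) = 0.8649
  ¬x5 = 1 − 0.9300 = 0.0700
  ¬x5 ∨ x1 = a + b − a·b on (0.0700, 0.8000) = 0.8140
  (x5 ∧ x5) ∧ (¬x5 ∨ x1) = a·b on (0.8649, 0.8140) = 0.7040
  → value = 0.7040
Under Gödel:
  x5 ∧ x5 = min(a, b) on (0.93, 0.93) = 0.93
  ¬x5 = 1 − 0.93 = 0.07
  ¬x5 ∨ x1 = max(a, b) on (0.07, 0.80) = 0.80
  (x5 ∧ x5) ∧ (¬x5 ∨ x1) = min(a, b) on (0.93, 0.80) = 0.80
  → value = 0.8000
|0.7040 − 0.8000| = 0.096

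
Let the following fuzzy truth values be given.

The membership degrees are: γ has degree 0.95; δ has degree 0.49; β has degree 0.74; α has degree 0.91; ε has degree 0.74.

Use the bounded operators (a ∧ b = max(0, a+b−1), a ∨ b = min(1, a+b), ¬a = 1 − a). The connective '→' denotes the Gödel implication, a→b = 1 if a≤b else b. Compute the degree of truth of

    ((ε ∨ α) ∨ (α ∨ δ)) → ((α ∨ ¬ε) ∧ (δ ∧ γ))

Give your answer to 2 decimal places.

ε ∨ α = min(1, a+b) on (0.74, 0.91) = 1.00
α ∨ δ = min(1, a+b) on (0.91, 0.49) = 1.00
(ε ∨ α) ∨ (α ∨ δ) = min(1, a+b) on (1.00, 1.00) = 1.00
¬ε = 1 − 0.74 = 0.26
α ∨ ¬ε = min(1, a+b) on (0.91, 0.26) = 1.00
δ ∧ γ = max(0, a+b−1) on (0.49, 0.95) = 0.44
(α ∨ ¬ε) ∧ (δ ∧ γ) = max(0, a+b−1) on (1.00, 0.44) = 0.44
((ε ∨ α) ∨ (α ∨ δ)) → ((α ∨ ¬ε) ∧ (δ ∧ γ))  [Gödel: 1 if a≤b else b] with a=1.00, b=0.44 → 0.44

0.44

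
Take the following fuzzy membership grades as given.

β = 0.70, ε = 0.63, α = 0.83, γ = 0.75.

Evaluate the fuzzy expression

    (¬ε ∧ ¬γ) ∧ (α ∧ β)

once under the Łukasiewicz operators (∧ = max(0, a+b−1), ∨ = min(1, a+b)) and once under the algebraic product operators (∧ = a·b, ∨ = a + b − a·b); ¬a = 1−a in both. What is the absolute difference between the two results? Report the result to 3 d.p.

Under Łukasiewicz:
  ¬ε = 1 − 0.63 = 0.37
  ¬γ = 1 − 0.75 = 0.25
  ¬ε ∧ ¬γ = max(0, a+b−1) on (0.37, 0.25) = 0.00
  α ∧ β = max(0, a+b−1) on (0.83, 0.70) = 0.53
  (¬ε ∧ ¬γ) ∧ (α ∧ β) = max(0, a+b−1) on (0.00, 0.53) = 0.00
  → value = 0.0000
Under algebraic product:
  ¬ε = 1 − 0.6300 = 0.3700
  ¬γ = 1 − 0.7500 = 0.2500
  ¬ε ∧ ¬γ = a·b on (0.3700, 0.2500) = 0.0925
  α ∧ β = a·b on (0.8300, 0.7000) = 0.5810
  (¬ε ∧ ¬γ) ∧ (α ∧ β) = a·b on (0.0925, 0.5810) = 0.0537
  → value = 0.0537
|0.0000 − 0.0537| = 0.054

0.054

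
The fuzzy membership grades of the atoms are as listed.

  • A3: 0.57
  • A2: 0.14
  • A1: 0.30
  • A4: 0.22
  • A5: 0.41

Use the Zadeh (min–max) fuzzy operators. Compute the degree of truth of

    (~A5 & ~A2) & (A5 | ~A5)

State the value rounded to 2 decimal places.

0.59

~A5 = 1 − 0.41 = 0.59
~A2 = 1 − 0.14 = 0.86
~A5 & ~A2 = min(a, b) on (0.59, 0.86) = 0.59
~A5 = 1 − 0.41 = 0.59
A5 | ~A5 = max(a, b) on (0.41, 0.59) = 0.59
(~A5 & ~A2) & (A5 | ~A5) = min(a, b) on (0.59, 0.59) = 0.59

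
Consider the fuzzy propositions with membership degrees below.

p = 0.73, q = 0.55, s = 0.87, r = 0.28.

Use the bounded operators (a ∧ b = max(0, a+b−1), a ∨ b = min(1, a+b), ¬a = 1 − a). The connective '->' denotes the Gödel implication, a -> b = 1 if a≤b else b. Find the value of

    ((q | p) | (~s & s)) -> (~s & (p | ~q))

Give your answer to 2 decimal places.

q | p = min(1, a+b) on (0.55, 0.73) = 1.00
~s = 1 − 0.87 = 0.13
~s & s = max(0, a+b−1) on (0.13, 0.87) = 0.00
(q | p) | (~s & s) = min(1, a+b) on (1.00, 0.00) = 1.00
~s = 1 − 0.87 = 0.13
~q = 1 − 0.55 = 0.45
p | ~q = min(1, a+b) on (0.73, 0.45) = 1.00
~s & (p | ~q) = max(0, a+b−1) on (0.13, 1.00) = 0.13
((q | p) | (~s & s)) -> (~s & (p | ~q))  [Gödel: 1 if a≤b else b] with a=1.00, b=0.13 → 0.13

0.13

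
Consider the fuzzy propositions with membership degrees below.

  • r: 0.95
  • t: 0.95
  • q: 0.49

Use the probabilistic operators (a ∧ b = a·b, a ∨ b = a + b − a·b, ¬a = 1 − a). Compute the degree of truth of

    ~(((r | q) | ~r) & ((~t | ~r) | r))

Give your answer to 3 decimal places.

0.068

r | q = a + b − a·b on (0.9500, 0.4900) = 0.9745
~r = 1 − 0.9500 = 0.0500
(r | q) | ~r = a + b − a·b on (0.9745, 0.0500) = 0.9758
~t = 1 − 0.9500 = 0.0500
~r = 1 − 0.9500 = 0.0500
~t | ~r = a + b − a·b on (0.0500, 0.0500) = 0.0975
(~t | ~r) | r = a + b − a·b on (0.0975, 0.9500) = 0.9549
((r | q) | ~r) & ((~t | ~r) | r) = a·b on (0.9758, 0.9549) = 0.9317
~(((r | q) | ~r) & ((~t | ~r) | r)) = 1 − 0.9317 = 0.0683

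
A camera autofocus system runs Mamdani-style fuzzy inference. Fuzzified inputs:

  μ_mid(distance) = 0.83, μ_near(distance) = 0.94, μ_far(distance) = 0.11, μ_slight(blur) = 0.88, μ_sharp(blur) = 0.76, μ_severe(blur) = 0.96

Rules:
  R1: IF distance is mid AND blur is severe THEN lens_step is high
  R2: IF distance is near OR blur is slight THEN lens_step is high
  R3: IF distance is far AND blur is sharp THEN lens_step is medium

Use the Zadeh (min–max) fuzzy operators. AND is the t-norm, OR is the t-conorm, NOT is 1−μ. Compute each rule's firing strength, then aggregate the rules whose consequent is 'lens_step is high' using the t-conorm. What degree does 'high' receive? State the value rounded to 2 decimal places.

R1: mid=0.83, severe=0.96; AND[min(a, b)] → w = 0.83
R2: near=0.94, slight=0.88; OR[max(a, b)] → w = 0.94
R3: far=0.11, sharp=0.76; AND[min(a, b)] → w = 0.11
Rules with consequent 'high': {R1, R2} → strengths 0.83, 0.94
Aggregate via t-conorm [max(a, b)]: 0.94

0.94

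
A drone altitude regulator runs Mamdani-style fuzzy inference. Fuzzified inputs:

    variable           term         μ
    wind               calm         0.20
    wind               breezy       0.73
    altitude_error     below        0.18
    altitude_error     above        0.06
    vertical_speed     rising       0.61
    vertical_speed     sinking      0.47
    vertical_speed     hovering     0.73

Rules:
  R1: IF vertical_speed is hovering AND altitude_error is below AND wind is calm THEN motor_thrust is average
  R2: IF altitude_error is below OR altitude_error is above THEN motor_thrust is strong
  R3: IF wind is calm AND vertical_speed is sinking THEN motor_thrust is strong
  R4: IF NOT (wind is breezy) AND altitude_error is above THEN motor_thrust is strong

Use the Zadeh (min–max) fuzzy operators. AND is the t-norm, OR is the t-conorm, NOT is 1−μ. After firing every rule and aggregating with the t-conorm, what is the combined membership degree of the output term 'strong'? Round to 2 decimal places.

0.20

R1: hovering=0.73, below=0.18, calm=0.20; AND[min(a, b)] → w = 0.18
R2: below=0.18, above=0.06; OR[max(a, b)] → w = 0.18
R3: calm=0.20, sinking=0.47; AND[min(a, b)] → w = 0.20
R4: ¬breezy=1−0.73=0.27, above=0.06; AND[min(a, b)] → w = 0.06
Rules with consequent 'strong': {R2, R3, R4} → strengths 0.18, 0.20, 0.06
Aggregate via t-conorm [max(a, b)]: 0.20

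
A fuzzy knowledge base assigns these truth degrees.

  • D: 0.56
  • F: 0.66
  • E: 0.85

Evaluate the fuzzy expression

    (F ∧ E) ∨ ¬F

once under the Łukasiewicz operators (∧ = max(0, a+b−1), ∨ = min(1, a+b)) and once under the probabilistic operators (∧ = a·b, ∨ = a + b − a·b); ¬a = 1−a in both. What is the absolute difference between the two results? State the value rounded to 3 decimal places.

0.140

Under Łukasiewicz:
  F ∧ E = max(0, a+b−1) on (0.66, 0.85) = 0.51
  ¬F = 1 − 0.66 = 0.34
  (F ∧ E) ∨ ¬F = min(1, a+b) on (0.51, 0.34) = 0.85
  → value = 0.8500
Under probabilistic:
  F ∧ E = a·b on (0.6600, 0.8500) = 0.5610
  ¬F = 1 − 0.6600 = 0.3400
  (F ∧ E) ∨ ¬F = a + b − a·b on (0.5610, 0.3400) = 0.7103
  → value = 0.7103
|0.8500 − 0.7103| = 0.140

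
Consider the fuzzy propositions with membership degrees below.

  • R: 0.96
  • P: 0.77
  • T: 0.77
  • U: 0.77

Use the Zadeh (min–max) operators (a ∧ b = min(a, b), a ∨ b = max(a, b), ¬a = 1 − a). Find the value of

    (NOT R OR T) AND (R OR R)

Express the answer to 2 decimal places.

0.77

NOT R = 1 − 0.96 = 0.04
NOT R OR T = max(a, b) on (0.04, 0.77) = 0.77
R OR R = max(a, b) on (0.96, 0.96) = 0.96
(NOT R OR T) AND (R OR R) = min(a, b) on (0.77, 0.96) = 0.77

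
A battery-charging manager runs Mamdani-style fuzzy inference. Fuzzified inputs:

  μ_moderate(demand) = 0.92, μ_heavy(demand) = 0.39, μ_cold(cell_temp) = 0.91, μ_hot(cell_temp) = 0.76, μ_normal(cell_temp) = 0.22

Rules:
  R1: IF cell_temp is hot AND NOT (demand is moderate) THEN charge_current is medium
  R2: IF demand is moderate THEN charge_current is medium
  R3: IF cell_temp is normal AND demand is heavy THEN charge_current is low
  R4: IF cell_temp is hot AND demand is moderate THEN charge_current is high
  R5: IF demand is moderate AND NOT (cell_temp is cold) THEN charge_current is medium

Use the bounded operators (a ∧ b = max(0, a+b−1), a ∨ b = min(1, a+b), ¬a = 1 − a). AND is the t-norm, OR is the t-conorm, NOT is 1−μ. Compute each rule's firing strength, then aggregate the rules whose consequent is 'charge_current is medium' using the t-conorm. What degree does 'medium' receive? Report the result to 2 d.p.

0.93

R1: hot=0.76, ¬moderate=1−0.92=0.08; AND[max(0, a+b−1)] → w = 0.00
R2: moderate=0.92 → w = 0.92
R3: normal=0.22, heavy=0.39; AND[max(0, a+b−1)] → w = 0.00
R4: hot=0.76, moderate=0.92; AND[max(0, a+b−1)] → w = 0.68
R5: moderate=0.92, ¬cold=1−0.91=0.09; AND[max(0, a+b−1)] → w = 0.01
Rules with consequent 'medium': {R1, R2, R5} → strengths 0.00, 0.92, 0.01
Aggregate via t-conorm [min(1, a+b)]: 0.93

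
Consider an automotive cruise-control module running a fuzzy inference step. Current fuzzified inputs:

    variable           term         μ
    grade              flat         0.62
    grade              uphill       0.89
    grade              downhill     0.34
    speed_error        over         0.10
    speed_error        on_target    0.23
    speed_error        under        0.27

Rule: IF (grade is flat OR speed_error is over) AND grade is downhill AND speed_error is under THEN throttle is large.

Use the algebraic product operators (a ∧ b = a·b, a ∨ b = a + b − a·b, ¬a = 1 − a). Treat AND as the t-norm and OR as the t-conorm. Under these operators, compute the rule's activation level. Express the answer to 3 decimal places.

firing strength: (flat=0.62 OR over=0.10) = 0.6580; AND[a·b] with downhill=0.34, under=0.27 → w = 0.0604

0.060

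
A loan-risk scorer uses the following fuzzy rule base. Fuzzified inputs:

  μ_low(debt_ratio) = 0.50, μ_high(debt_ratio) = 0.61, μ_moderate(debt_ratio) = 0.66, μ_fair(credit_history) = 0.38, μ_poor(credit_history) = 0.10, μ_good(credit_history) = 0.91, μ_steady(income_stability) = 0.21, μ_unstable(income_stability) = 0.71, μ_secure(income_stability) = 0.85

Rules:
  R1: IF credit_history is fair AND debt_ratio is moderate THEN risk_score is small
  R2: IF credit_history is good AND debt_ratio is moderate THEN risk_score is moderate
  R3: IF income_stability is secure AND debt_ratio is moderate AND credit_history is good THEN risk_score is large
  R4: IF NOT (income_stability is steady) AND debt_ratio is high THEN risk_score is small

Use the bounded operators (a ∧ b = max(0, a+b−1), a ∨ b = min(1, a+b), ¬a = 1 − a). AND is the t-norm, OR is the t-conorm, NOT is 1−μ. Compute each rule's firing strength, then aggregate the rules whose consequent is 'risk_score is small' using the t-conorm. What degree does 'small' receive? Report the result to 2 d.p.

R1: fair=0.38, moderate=0.66; AND[max(0, a+b−1)] → w = 0.04
R2: good=0.91, moderate=0.66; AND[max(0, a+b−1)] → w = 0.57
R3: secure=0.85, moderate=0.66, good=0.91; AND[max(0, a+b−1)] → w = 0.42
R4: ¬steady=1−0.21=0.79, high=0.61; AND[max(0, a+b−1)] → w = 0.40
Rules with consequent 'small': {R1, R4} → strengths 0.04, 0.40
Aggregate via t-conorm [min(1, a+b)]: 0.44

0.44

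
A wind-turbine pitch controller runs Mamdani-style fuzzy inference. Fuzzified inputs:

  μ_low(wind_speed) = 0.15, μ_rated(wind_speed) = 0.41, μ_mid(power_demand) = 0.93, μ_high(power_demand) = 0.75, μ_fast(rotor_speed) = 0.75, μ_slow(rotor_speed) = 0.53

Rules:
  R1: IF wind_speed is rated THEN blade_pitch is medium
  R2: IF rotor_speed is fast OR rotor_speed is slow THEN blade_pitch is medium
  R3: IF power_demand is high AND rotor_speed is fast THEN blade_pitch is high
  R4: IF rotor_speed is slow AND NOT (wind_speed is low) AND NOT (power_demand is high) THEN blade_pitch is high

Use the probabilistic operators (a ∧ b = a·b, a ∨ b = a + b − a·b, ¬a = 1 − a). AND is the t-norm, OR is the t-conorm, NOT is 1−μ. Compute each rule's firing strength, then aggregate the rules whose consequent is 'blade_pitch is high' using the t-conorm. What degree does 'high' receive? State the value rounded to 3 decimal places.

R1: rated=0.41 → w = 0.4100
R2: fast=0.75, slow=0.53; OR[a + b − a·b] → w = 0.8825
R3: high=0.75, fast=0.75; AND[a·b] → w = 0.5625
R4: slow=0.53, ¬low=1−0.15=0.85, ¬high=1−0.75=0.25; AND[a·b] → w = 0.1126
Rules with consequent 'high': {R3, R4} → strengths 0.5625, 0.1126
Aggregate via t-conorm [a + b − a·b]: 0.6118

0.612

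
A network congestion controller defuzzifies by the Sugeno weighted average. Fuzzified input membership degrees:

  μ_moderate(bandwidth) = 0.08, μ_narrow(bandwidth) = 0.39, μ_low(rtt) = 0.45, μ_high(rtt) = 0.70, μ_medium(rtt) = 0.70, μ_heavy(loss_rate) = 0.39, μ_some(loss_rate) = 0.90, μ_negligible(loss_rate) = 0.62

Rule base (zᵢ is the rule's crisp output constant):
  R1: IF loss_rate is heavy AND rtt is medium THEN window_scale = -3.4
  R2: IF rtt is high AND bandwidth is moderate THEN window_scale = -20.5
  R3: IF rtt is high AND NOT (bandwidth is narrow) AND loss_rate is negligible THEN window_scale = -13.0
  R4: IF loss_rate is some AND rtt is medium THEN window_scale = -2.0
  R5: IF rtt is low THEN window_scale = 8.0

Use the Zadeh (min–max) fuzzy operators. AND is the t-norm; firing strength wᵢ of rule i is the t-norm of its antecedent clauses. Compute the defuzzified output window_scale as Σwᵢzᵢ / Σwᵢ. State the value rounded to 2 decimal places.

-3.90

R1 (z=-3.4): heavy=0.39, medium=0.70; AND[min(a, b)] → w = 0.39
R2 (z=-20.5): high=0.70, moderate=0.08; AND[min(a, b)] → w = 0.08
R3 (z=-13.0): high=0.70, ¬narrow=1−0.39=0.61, negligible=0.62; AND[min(a, b)] → w = 0.61
R4 (z=-2.0): some=0.90, medium=0.70; AND[min(a, b)] → w = 0.70
R5 (z=8.0): low=0.45 → w = 0.45
Weighted average = (0.39·-3.4 + 0.08·-20.5 + 0.61·-13.0 + 0.70·-2.0 + 0.45·8.0) / (0.39 + 0.08 + 0.61 + 0.70 + 0.45)
  = -8.6960 / 2.2300 = -3.90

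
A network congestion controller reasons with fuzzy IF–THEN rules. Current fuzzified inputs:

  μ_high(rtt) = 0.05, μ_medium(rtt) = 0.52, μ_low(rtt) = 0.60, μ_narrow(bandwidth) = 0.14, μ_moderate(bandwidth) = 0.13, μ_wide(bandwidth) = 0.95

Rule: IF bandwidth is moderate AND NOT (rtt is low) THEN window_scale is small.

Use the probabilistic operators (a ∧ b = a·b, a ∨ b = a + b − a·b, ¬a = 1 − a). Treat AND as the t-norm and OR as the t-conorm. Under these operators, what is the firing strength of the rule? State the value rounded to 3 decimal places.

firing strength: moderate=0.13, ¬low=1−0.60=0.40; AND[a·b] → w = 0.0520

0.052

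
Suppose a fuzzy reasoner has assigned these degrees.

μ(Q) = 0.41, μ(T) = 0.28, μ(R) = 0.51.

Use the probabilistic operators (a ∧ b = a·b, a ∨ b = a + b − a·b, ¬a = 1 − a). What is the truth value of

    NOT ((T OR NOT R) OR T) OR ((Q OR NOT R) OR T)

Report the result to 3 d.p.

0.841

NOT R = 1 − 0.5100 = 0.4900
T OR NOT R = a + b − a·b on (0.2800, 0.4900) = 0.6328
(T OR NOT R) OR T = a + b − a·b on (0.6328, 0.2800) = 0.7356
NOT ((T OR NOT R) OR T) = 1 − 0.7356 = 0.2644
NOT R = 1 − 0.5100 = 0.4900
Q OR NOT R = a + b − a·b on (0.4100, 0.4900) = 0.6991
(Q OR NOT R) OR T = a + b − a·b on (0.6991, 0.2800) = 0.7834
NOT ((T OR NOT R) OR T) OR ((Q OR NOT R) OR T) = a + b − a·b on (0.2644, 0.7834) = 0.8406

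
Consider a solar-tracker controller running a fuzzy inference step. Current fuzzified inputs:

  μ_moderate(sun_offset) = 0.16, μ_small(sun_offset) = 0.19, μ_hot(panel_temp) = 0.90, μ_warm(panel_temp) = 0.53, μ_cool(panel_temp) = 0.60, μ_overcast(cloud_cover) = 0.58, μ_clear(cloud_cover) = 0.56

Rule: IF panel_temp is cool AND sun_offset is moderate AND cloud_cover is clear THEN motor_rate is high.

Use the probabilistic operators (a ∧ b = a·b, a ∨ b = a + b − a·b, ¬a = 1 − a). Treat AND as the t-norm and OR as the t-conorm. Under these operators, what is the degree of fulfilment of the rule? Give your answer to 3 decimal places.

firing strength: cool=0.60, moderate=0.16, clear=0.56; AND[a·b] → w = 0.0538

0.054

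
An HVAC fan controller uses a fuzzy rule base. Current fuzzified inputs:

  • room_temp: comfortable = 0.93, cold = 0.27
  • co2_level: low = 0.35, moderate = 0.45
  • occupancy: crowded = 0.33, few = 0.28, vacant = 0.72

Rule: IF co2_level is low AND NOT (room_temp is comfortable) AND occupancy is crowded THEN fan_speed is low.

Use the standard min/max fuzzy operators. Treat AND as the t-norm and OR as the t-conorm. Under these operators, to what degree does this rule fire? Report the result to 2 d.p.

firing strength: low=0.35, ¬comfortable=1−0.93=0.07, crowded=0.33; AND[min(a, b)] → w = 0.07

0.07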